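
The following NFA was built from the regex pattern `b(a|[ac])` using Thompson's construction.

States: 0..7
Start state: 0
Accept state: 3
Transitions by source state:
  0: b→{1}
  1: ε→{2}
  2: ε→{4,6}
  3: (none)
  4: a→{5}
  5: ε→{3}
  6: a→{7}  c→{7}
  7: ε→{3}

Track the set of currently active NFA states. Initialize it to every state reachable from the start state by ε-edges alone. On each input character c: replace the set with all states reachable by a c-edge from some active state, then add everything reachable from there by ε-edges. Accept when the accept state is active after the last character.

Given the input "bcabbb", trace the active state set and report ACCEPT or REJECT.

S₀ = ε-closure({0}) = {0}
'b' @ 1: {1,2,4,6}
'c' @ 2: {3,7}  [accepting]
'a' @ 3: {}  — no active states
rest 'bbb' ignored (set empty)
final: {}; accept 3 not in set

Answer: REJECT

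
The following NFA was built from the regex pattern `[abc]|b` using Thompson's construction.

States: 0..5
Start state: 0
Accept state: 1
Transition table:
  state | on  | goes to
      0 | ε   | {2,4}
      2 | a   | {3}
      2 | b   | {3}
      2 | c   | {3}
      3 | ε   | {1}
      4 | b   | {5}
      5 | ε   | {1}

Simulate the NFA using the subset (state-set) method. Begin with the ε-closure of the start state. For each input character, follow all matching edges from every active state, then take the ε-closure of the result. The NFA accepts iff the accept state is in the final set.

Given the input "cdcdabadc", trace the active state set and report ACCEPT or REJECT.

Answer: REJECT

Derivation:
S₀ = ε-closure({0}) = {0,2,4}
'c' @ 1: {1,3}  ✓accept
'd' @ 2: {}  — dead — no transitions
rest 'cdabadc' ignored (set empty)
after full input: {}  (accept=1 not in)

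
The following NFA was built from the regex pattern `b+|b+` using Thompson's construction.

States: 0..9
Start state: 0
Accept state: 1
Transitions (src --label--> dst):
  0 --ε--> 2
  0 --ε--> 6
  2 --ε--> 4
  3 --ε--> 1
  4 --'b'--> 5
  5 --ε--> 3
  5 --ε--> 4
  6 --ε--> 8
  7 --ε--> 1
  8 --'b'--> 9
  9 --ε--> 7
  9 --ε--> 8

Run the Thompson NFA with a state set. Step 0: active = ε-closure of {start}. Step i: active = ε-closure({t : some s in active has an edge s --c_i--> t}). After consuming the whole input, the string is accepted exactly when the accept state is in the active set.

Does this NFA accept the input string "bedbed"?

S₀ = ε-closure({0}) = {0,2,4,6,8}
'b' @ 1: {1,3,4,5,7,8,9}  (accept∈set)
'e' @ 2: {}  — no active states
rest 'dbed' ignored (set empty)
after full input: {}  (accept=1 not in)

Answer: REJECT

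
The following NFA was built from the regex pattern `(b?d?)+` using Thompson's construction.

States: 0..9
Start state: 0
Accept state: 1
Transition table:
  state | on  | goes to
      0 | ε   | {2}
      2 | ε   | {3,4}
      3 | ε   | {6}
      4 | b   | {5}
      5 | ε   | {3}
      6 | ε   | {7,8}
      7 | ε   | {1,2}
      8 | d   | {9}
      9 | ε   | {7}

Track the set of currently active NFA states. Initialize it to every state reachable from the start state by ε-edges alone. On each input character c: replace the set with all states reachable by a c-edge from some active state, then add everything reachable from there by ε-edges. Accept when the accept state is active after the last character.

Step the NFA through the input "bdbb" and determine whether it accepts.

Answer: ACCEPT

Derivation:
initial (ε-close {0}): {0,1,2,3,4,6,7,8}
'b' @ 1: {1,2,3,4,5,6,7,8}  [accepting]
'd' @ 2: {1,2,3,4,6,7,8,9}  [accepting]
'b' @ 3: {1,2,3,4,5,6,7,8}  [accepting]
'b' @ 4: {1,2,3,4,5,6,7,8}  [accepting]
after full input: {1,2,3,4,5,6,7,8}  (accept=1 in)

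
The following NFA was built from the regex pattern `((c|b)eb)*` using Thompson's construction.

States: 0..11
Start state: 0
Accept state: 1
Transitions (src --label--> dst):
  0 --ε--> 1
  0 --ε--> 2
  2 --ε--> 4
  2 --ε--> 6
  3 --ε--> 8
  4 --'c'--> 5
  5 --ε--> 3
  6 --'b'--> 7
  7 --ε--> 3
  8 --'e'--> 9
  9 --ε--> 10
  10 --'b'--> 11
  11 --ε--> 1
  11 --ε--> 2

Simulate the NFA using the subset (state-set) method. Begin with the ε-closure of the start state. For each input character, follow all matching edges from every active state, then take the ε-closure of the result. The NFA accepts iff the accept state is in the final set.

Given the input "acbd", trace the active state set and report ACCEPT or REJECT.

S₀ = ε-closure({0}) = {0,1,2,4,6}
'a' @ 1: {}  — dead — no transitions
rest 'cbd' ignored (set empty)
final: {}; accept 1 not in set

Answer: REJECT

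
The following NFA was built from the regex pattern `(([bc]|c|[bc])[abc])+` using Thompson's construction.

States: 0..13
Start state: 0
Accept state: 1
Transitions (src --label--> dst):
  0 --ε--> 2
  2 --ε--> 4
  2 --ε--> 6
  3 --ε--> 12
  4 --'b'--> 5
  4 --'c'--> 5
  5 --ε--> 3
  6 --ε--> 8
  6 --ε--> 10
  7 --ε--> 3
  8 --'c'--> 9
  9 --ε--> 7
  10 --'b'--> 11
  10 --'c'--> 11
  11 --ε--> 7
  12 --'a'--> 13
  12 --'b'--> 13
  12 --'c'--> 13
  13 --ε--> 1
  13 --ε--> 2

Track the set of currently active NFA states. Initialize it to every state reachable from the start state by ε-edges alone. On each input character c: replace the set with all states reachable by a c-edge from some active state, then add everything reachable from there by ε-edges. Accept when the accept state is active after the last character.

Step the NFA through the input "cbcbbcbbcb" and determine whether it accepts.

Answer: ACCEPT

Trace:
S₀ = ε-closure({0}) = {0,2,4,6,8,10}
'c' @ 1: {3,5,7,9,11,12}
'b' @ 2: {1,2,4,6,8,10,13}  ✓accept
'c' @ 3: {3,5,7,9,11,12}
'b' @ 4: {1,2,4,6,8,10,13}  ✓accept
'b' @ 5: {3,5,7,11,12}
'c' @ 6: {1,2,4,6,8,10,13}  ✓accept
'b' @ 7: {3,5,7,11,12}
'b' @ 8: {1,2,4,6,8,10,13}  ✓accept
'c' @ 9: {3,5,7,9,11,12}
'b' @ 10: {1,2,4,6,8,10,13}  ✓accept
end set {1,2,4,6,8,10,13} — state 1 in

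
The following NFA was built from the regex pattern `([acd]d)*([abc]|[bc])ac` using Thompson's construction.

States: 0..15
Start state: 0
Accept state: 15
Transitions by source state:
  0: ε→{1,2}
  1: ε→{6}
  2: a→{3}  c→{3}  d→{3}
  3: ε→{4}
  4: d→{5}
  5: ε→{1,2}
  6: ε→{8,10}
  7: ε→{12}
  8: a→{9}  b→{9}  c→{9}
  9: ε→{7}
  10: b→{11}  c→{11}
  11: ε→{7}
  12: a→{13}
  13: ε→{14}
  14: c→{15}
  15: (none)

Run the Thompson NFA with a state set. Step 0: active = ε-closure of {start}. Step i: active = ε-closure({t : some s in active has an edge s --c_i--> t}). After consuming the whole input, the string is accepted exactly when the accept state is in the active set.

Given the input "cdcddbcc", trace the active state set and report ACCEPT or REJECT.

Answer: REJECT

Steps:
initial (ε-close {0}): {0,1,2,6,8,10}
'c' @ 1: {3,4,7,9,11,12}
'd' @ 2: {1,2,5,6,8,10}
'c' @ 3: {3,4,7,9,11,12}
'd' @ 4: {1,2,5,6,8,10}
'd' @ 5: {3,4}
'b' @ 6: {}  — no active states
rest 'cc' ignored (set empty)
final: {}; accept 15 not in set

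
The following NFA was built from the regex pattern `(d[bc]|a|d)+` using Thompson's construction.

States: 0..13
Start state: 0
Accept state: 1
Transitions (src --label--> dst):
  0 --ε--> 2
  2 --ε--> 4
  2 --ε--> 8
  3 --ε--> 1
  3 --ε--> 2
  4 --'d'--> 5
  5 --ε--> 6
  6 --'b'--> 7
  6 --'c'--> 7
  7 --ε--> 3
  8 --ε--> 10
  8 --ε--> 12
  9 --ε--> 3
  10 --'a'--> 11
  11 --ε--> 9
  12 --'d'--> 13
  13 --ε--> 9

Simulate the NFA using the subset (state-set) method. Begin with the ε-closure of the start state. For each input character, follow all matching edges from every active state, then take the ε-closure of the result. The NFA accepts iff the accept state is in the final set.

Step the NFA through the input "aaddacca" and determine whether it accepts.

S₀ = ε-closure({0}) = {0,2,4,8,10,12}
'a' @ 1: {1,2,3,4,8,9,10,11,12}  [accepting]
'a' @ 2: {1,2,3,4,8,9,10,11,12}  [accepting]
'd' @ 3: {1,2,3,4,5,6,8,9,10,12,13}  [accepting]
'd' @ 4: {1,2,3,4,5,6,8,9,10,12,13}  [accepting]
'a' @ 5: {1,2,3,4,8,9,10,11,12}  [accepting]
'c' @ 6: {}  — state set empty
rest 'ca' ignored (set empty)
final: {}; accept 1 not in set

Answer: REJECT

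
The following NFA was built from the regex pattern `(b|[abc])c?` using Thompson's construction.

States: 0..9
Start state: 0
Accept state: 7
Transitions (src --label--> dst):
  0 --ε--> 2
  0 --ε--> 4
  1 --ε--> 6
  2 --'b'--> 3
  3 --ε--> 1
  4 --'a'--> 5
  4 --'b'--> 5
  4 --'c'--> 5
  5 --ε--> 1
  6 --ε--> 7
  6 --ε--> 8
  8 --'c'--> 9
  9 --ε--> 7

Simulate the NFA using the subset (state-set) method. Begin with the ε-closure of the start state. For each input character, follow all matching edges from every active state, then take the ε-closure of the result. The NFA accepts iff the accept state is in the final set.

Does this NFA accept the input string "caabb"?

initial (ε-close {0}): {0,2,4}
'c' @ 1: {1,5,6,7,8}  (accept∈set)
'a' @ 2: {}  — no active states
rest 'abb' ignored (set empty)
after full input: {}  (accept=7 not in)

Answer: REJECT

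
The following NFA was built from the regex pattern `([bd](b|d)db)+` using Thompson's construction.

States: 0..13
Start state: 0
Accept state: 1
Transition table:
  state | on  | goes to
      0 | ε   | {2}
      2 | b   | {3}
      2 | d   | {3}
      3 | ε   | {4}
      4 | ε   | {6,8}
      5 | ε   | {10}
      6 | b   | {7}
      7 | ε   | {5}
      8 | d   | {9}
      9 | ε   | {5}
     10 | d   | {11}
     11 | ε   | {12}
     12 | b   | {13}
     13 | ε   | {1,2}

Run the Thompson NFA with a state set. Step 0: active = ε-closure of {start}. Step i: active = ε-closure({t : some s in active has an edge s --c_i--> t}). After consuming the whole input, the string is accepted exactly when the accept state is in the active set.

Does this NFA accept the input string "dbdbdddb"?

Answer: ACCEPT

Trace:
start: ε-closure({0}) = {0,2}
'd' @ 1: {3,4,6,8}
'b' @ 2: {5,7,10}
'd' @ 3: {11,12}
'b' @ 4: {1,2,13}  (accept∈set)
'd' @ 5: {3,4,6,8}
'd' @ 6: {5,9,10}
'd' @ 7: {11,12}
'b' @ 8: {1,2,13}  (accept∈set)
after full input: {1,2,13}  (accept=1 in)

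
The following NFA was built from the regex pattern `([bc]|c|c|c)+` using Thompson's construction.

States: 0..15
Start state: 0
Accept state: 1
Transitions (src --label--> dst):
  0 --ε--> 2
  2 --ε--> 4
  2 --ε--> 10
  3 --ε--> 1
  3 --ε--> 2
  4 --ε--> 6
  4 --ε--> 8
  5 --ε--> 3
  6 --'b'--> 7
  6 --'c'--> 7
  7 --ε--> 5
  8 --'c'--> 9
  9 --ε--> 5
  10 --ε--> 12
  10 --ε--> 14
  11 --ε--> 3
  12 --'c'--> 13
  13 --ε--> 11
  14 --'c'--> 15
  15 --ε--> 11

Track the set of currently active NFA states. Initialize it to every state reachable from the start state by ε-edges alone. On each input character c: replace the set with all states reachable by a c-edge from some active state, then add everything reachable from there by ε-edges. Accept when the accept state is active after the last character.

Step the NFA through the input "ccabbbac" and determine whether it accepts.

Answer: REJECT

Steps:
S₀ = ε-closure({0}) = {0,2,4,6,8,10,12,14}
'c' @ 1: {1,2,3,4,5,6,7,8,9,10,11,12,13,14,15}  ✓accept
'c' @ 2: {1,2,3,4,5,6,7,8,9,10,11,12,13,14,15}  ✓accept
'a' @ 3: {}  — state set empty
rest 'bbbac' ignored (set empty)
after full input: {}  (accept=1 not in)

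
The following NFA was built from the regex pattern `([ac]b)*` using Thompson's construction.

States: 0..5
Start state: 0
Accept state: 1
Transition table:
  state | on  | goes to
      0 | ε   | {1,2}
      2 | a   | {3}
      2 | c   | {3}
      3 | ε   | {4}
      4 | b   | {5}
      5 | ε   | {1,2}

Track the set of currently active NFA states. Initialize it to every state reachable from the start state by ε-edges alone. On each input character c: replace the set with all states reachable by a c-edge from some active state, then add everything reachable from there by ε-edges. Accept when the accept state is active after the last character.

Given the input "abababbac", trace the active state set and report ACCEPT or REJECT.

Answer: REJECT

Derivation:
initial (ε-close {0}): {0,1,2}
'a' @ 1: {3,4}
'b' @ 2: {1,2,5}  (accept∈set)
'a' @ 3: {3,4}
'b' @ 4: {1,2,5}  (accept∈set)
'a' @ 5: {3,4}
'b' @ 6: {1,2,5}  (accept∈set)
'b' @ 7: {}  — no active states
rest 'ac' ignored (set empty)
end set {} — state 1 not in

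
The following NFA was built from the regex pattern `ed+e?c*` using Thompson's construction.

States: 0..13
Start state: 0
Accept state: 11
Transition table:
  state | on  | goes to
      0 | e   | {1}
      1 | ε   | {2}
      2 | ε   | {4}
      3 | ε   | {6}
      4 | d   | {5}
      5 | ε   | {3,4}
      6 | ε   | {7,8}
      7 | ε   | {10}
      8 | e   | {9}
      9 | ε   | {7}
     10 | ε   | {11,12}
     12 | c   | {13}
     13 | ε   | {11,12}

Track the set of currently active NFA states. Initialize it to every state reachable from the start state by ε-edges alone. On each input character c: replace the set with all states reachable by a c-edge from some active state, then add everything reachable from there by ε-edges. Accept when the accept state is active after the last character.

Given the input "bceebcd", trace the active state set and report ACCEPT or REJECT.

Answer: REJECT

Trace:
initial (ε-close {0}): {0}
'b' @ 1: {}  — state set empty
rest 'ceebcd' ignored (set empty)
final: {}; accept 11 not in set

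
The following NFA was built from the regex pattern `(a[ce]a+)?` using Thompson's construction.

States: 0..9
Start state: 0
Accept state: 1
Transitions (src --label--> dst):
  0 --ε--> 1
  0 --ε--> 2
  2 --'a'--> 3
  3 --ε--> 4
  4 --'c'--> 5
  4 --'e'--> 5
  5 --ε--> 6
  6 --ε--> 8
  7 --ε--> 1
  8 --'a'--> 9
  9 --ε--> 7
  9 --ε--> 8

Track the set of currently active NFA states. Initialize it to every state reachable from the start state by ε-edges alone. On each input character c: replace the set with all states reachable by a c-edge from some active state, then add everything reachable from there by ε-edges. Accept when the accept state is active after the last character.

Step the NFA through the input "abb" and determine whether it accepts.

Answer: REJECT

Derivation:
initial (ε-close {0}): {0,1,2}
'a' @ 1: {3,4}
'b' @ 2: {}  — no active states
rest 'b' ignored (set empty)
final: {}; accept 1 not in set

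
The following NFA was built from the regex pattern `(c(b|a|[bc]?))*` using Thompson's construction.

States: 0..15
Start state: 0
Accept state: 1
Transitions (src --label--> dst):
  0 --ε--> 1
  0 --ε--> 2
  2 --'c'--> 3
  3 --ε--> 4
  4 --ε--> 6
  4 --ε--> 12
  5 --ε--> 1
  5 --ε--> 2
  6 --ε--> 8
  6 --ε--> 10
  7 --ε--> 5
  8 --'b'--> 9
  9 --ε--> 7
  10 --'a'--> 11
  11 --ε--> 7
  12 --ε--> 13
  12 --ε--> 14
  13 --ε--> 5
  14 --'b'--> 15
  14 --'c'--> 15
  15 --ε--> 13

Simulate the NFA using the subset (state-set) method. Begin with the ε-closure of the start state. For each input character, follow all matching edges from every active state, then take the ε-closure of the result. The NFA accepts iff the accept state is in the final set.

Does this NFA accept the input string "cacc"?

S₀ = ε-closure({0}) = {0,1,2}
'c' @ 1: {1,2,3,4,5,6,8,10,12,13,14}  [accepting]
'a' @ 2: {1,2,5,7,11}  [accepting]
'c' @ 3: {1,2,3,4,5,6,8,10,12,13,14}  [accepting]
'c' @ 4: {1,2,3,4,5,6,8,10,12,13,14,15}  [accepting]
final: {1,2,3,4,5,6,8,10,12,13,14,15}; accept 1 in set

Answer: ACCEPT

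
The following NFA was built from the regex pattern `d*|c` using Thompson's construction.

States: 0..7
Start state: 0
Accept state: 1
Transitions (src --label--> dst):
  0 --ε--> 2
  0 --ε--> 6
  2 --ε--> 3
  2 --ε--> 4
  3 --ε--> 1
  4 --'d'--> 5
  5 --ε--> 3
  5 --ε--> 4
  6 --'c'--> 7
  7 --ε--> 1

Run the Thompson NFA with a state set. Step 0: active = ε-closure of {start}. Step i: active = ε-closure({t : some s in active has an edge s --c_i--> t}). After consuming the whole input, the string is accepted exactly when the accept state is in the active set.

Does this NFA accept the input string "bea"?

Answer: REJECT

Derivation:
S₀ = ε-closure({0}) = {0,1,2,3,4,6}
'b' @ 1: {}  — dead — no transitions
rest 'ea' ignored (set empty)
after full input: {}  (accept=1 not in)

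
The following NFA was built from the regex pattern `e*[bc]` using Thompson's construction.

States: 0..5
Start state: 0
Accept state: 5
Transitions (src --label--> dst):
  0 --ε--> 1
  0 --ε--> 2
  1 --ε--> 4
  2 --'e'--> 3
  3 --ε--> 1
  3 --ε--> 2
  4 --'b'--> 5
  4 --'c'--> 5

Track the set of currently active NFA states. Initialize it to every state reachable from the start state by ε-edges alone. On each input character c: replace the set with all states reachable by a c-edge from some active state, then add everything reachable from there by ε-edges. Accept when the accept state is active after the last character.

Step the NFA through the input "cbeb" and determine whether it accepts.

initial (ε-close {0}): {0,1,2,4}
'c' @ 1: {5}  [accepting]
'b' @ 2: {}  — no active states
rest 'eb' ignored (set empty)
final: {}; accept 5 not in set

Answer: REJECT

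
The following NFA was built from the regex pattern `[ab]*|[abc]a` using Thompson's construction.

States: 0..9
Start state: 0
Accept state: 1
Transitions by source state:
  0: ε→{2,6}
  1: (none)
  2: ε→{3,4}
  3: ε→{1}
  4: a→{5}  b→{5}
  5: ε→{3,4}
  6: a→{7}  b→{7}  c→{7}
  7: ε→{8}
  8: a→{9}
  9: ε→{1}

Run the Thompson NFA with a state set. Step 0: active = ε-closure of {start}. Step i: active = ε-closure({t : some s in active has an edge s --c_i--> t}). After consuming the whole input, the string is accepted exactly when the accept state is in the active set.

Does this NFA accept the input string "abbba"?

start: ε-closure({0}) = {0,1,2,3,4,6}
'a' @ 1: {1,3,4,5,7,8}  ✓accept
'b' @ 2: {1,3,4,5}  ✓accept
'b' @ 3: {1,3,4,5}  ✓accept
'b' @ 4: {1,3,4,5}  ✓accept
'a' @ 5: {1,3,4,5}  ✓accept
final: {1,3,4,5}; accept 1 in set

Answer: ACCEPT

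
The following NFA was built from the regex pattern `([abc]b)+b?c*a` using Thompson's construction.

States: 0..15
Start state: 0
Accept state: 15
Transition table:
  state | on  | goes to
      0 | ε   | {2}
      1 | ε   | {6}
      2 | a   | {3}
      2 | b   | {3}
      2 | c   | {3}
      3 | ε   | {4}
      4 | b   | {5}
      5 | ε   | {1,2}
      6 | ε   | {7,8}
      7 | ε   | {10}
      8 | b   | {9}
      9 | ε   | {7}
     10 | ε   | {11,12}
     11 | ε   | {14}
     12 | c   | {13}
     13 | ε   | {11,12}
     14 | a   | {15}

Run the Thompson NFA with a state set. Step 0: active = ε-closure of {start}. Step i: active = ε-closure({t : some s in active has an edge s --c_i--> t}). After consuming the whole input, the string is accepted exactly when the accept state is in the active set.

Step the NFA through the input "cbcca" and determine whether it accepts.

S₀ = ε-closure({0}) = {0,2}
'c' @ 1: {3,4}
'b' @ 2: {1,2,5,6,7,8,10,11,12,14}
'c' @ 3: {3,4,11,12,13,14}
'c' @ 4: {11,12,13,14}
'a' @ 5: {15}  [accepting]
final: {15}; accept 15 in set

Answer: ACCEPT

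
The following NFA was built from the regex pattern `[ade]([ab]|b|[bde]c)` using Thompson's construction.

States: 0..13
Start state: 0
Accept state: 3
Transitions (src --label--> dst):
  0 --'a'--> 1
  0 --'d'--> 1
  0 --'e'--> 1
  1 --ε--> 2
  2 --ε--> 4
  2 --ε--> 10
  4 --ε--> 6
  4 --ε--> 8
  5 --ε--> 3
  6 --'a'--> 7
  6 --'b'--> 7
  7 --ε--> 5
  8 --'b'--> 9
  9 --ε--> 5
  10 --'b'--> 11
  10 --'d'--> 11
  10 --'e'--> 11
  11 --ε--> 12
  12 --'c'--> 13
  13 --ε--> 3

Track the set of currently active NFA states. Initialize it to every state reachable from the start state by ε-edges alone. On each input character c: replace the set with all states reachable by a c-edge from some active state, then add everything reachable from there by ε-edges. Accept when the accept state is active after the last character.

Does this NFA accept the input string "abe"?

Answer: REJECT

Steps:
initial (ε-close {0}): {0}
'a' @ 1: {1,2,4,6,8,10}
'b' @ 2: {3,5,7,9,11,12}  ✓accept
'e' @ 3: {}  — no active states
end set {} — state 3 not in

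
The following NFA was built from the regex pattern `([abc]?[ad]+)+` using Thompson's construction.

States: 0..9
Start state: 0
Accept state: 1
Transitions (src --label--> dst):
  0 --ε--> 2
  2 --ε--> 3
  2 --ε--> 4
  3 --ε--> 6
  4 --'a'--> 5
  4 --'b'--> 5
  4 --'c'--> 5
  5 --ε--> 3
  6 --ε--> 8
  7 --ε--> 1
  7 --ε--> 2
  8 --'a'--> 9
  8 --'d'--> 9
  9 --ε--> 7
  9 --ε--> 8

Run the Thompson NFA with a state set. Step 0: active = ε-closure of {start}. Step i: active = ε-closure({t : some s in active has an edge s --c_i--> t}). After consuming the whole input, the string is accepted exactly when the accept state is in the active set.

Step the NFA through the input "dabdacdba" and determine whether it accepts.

Answer: ACCEPT

Steps:
initial (ε-close {0}): {0,2,3,4,6,8}
'd' @ 1: {1,2,3,4,6,7,8,9}  ✓accept
'a' @ 2: {1,2,3,4,5,6,7,8,9}  ✓accept
'b' @ 3: {3,5,6,8}
'd' @ 4: {1,2,3,4,6,7,8,9}  ✓accept
'a' @ 5: {1,2,3,4,5,6,7,8,9}  ✓accept
'c' @ 6: {3,5,6,8}
'd' @ 7: {1,2,3,4,6,7,8,9}  ✓accept
'b' @ 8: {3,5,6,8}
'a' @ 9: {1,2,3,4,6,7,8,9}  ✓accept
end set {1,2,3,4,6,7,8,9} — state 1 in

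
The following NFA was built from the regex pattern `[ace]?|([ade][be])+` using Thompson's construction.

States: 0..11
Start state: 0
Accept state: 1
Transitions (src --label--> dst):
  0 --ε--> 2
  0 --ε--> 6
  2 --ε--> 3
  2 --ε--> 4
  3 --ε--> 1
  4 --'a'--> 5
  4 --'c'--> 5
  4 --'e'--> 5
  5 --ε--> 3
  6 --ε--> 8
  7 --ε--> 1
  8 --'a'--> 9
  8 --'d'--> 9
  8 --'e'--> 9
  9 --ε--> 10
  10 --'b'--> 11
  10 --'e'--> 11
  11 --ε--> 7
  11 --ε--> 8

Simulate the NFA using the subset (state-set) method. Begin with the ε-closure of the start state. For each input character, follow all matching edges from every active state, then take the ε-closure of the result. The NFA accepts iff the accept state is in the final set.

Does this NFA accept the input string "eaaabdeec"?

start: ε-closure({0}) = {0,1,2,3,4,6,8}
'e' @ 1: {1,3,5,9,10}  [accepting]
'a' @ 2: {}  — dead — no transitions
rest 'aabdeec' ignored (set empty)
after full input: {}  (accept=1 not in)

Answer: REJECT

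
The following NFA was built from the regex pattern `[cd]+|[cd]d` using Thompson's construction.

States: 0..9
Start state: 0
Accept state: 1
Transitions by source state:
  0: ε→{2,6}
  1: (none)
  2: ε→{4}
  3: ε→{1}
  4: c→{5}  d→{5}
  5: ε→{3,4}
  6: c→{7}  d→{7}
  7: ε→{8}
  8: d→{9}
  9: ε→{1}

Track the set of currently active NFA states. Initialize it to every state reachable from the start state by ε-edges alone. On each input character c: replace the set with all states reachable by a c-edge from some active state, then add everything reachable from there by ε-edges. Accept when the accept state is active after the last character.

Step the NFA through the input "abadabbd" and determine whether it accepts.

Answer: REJECT

Trace:
S₀ = ε-closure({0}) = {0,2,4,6}
'a' @ 1: {}  — dead — no transitions
rest 'badabbd' ignored (set empty)
final: {}; accept 1 not in set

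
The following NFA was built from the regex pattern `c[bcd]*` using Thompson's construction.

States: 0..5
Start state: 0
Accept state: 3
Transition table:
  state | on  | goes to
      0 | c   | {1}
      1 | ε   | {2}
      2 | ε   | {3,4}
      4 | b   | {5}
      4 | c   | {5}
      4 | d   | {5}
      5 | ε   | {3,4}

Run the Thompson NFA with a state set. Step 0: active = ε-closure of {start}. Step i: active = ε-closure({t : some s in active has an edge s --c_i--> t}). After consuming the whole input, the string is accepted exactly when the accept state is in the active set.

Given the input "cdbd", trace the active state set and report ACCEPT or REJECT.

initial (ε-close {0}): {0}
'c' @ 1: {1,2,3,4}  (accept∈set)
'd' @ 2: {3,4,5}  (accept∈set)
'b' @ 3: {3,4,5}  (accept∈set)
'd' @ 4: {3,4,5}  (accept∈set)
after full input: {3,4,5}  (accept=3 in)

Answer: ACCEPT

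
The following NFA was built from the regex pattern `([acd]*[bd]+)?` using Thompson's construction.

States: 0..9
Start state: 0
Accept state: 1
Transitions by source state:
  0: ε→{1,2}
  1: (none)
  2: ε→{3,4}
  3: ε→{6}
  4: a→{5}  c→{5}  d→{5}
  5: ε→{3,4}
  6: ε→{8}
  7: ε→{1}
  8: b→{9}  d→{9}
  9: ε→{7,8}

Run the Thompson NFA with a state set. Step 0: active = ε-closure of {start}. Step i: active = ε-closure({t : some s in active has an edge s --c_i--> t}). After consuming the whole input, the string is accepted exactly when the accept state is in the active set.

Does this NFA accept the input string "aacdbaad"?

S₀ = ε-closure({0}) = {0,1,2,3,4,6,8}
'a' @ 1: {3,4,5,6,8}
'a' @ 2: {3,4,5,6,8}
'c' @ 3: {3,4,5,6,8}
'd' @ 4: {1,3,4,5,6,7,8,9}  (accept∈set)
'b' @ 5: {1,7,8,9}  (accept∈set)
'a' @ 6: {}  — no active states
rest 'ad' ignored (set empty)
end set {} — state 1 not in

Answer: REJECT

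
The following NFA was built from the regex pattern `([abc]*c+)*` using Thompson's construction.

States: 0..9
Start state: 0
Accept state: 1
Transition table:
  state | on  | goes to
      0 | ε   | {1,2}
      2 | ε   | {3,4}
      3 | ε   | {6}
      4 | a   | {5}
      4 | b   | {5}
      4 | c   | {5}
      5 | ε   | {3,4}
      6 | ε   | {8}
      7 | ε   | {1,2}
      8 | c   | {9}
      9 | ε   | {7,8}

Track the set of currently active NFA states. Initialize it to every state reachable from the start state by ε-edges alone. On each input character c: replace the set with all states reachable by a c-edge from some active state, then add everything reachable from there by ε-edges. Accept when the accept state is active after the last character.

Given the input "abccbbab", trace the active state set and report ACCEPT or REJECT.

start: ε-closure({0}) = {0,1,2,3,4,6,8}
'a' @ 1: {3,4,5,6,8}
'b' @ 2: {3,4,5,6,8}
'c' @ 3: {1,2,3,4,5,6,7,8,9}  ✓accept
'c' @ 4: {1,2,3,4,5,6,7,8,9}  ✓accept
'b' @ 5: {3,4,5,6,8}
'b' @ 6: {3,4,5,6,8}
'a' @ 7: {3,4,5,6,8}
'b' @ 8: {3,4,5,6,8}
final: {3,4,5,6,8}; accept 1 not in set

Answer: REJECT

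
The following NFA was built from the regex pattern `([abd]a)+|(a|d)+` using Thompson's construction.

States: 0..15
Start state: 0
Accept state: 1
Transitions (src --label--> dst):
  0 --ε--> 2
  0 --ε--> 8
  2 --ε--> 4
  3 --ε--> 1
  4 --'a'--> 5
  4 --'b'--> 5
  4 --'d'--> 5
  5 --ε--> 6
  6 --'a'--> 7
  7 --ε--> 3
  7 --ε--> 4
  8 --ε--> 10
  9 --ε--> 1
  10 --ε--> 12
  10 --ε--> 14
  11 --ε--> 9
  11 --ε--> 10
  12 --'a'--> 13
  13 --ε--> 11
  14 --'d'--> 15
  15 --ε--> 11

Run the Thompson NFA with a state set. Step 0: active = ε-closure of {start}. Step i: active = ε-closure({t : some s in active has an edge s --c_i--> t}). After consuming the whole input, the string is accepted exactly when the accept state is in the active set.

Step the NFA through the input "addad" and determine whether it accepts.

start: ε-closure({0}) = {0,2,4,8,10,12,14}
'a' @ 1: {1,5,6,9,10,11,12,13,14}  [accepting]
'd' @ 2: {1,9,10,11,12,14,15}  [accepting]
'd' @ 3: {1,9,10,11,12,14,15}  [accepting]
'a' @ 4: {1,9,10,11,12,13,14}  [accepting]
'd' @ 5: {1,9,10,11,12,14,15}  [accepting]
after full input: {1,9,10,11,12,14,15}  (accept=1 in)

Answer: ACCEPT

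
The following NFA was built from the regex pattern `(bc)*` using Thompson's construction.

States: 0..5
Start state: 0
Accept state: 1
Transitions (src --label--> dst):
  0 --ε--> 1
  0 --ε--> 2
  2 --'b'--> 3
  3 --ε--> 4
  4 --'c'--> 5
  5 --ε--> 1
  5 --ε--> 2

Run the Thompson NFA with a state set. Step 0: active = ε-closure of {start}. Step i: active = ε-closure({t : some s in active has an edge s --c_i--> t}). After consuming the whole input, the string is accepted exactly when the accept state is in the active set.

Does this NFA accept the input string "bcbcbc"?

start: ε-closure({0}) = {0,1,2}
'b' @ 1: {3,4}
'c' @ 2: {1,2,5}  [accepting]
'b' @ 3: {3,4}
'c' @ 4: {1,2,5}  [accepting]
'b' @ 5: {3,4}
'c' @ 6: {1,2,5}  [accepting]
end set {1,2,5} — state 1 in

Answer: ACCEPT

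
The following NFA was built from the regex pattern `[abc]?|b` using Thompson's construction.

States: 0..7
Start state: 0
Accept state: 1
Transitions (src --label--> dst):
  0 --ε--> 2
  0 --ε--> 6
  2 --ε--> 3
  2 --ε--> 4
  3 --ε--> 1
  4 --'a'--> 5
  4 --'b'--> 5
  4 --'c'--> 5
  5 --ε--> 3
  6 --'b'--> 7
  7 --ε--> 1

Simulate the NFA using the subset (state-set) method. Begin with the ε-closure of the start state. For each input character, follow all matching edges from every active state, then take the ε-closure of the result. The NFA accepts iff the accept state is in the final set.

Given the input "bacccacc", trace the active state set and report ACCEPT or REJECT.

start: ε-closure({0}) = {0,1,2,3,4,6}
'b' @ 1: {1,3,5,7}  [accepting]
'a' @ 2: {}  — dead — no transitions
rest 'cccacc' ignored (set empty)
end set {} — state 1 not in

Answer: REJECT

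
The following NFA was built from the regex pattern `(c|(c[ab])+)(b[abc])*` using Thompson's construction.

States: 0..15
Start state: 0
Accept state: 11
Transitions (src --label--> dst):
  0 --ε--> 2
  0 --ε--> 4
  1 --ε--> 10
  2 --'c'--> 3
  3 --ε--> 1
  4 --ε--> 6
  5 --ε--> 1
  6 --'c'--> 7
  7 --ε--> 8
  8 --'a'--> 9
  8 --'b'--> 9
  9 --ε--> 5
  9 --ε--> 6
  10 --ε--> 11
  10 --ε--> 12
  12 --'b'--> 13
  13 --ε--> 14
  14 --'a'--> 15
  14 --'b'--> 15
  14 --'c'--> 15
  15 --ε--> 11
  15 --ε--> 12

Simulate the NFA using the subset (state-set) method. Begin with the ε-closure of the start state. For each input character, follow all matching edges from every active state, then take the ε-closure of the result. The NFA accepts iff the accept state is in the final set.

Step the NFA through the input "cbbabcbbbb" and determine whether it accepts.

S₀ = ε-closure({0}) = {0,2,4,6}
'c' @ 1: {1,3,7,8,10,11,12}  ✓accept
'b' @ 2: {1,5,6,9,10,11,12,13,14}  ✓accept
'b' @ 3: {11,12,13,14,15}  ✓accept
'a' @ 4: {11,12,15}  ✓accept
'b' @ 5: {13,14}
'c' @ 6: {11,12,15}  ✓accept
'b' @ 7: {13,14}
'b' @ 8: {11,12,15}  ✓accept
'b' @ 9: {13,14}
'b' @ 10: {11,12,15}  ✓accept
final: {11,12,15}; accept 11 in set

Answer: ACCEPT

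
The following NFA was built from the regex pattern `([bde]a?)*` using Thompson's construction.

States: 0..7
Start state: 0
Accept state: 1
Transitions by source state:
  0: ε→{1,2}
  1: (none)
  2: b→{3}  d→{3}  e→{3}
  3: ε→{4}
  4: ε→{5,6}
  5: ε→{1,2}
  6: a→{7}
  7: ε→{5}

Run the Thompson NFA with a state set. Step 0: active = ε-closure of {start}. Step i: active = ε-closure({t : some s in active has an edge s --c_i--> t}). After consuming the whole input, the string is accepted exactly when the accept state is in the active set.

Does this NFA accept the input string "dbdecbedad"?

initial (ε-close {0}): {0,1,2}
'd' @ 1: {1,2,3,4,5,6}  (accept∈set)
'b' @ 2: {1,2,3,4,5,6}  (accept∈set)
'd' @ 3: {1,2,3,4,5,6}  (accept∈set)
'e' @ 4: {1,2,3,4,5,6}  (accept∈set)
'c' @ 5: {}  — no active states
rest 'bedad' ignored (set empty)
after full input: {}  (accept=1 not in)

Answer: REJECT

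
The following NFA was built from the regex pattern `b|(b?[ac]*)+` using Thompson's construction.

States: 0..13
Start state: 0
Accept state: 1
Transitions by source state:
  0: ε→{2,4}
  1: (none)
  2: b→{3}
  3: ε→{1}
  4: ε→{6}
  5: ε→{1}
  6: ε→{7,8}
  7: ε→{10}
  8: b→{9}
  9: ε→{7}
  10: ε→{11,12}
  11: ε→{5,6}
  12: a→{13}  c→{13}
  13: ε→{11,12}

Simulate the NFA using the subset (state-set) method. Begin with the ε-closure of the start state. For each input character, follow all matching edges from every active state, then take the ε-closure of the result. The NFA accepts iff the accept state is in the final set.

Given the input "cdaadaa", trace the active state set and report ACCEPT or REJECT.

Answer: REJECT

Steps:
start: ε-closure({0}) = {0,1,2,4,5,6,7,8,10,11,12}
'c' @ 1: {1,5,6,7,8,10,11,12,13}  [accepting]
'd' @ 2: {}  — no active states
rest 'aadaa' ignored (set empty)
end set {} — state 1 not in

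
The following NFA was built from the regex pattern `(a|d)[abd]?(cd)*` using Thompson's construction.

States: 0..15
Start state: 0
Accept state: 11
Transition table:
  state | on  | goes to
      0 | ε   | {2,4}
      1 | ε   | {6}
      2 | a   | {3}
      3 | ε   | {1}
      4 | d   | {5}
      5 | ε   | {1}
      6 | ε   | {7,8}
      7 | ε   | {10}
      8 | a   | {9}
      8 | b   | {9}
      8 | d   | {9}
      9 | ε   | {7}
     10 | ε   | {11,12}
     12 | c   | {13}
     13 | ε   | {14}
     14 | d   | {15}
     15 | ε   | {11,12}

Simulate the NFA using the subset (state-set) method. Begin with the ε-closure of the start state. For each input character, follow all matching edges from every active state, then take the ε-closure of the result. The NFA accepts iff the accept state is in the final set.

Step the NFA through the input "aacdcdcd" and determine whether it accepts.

initial (ε-close {0}): {0,2,4}
'a' @ 1: {1,3,6,7,8,10,11,12}  [accepting]
'a' @ 2: {7,9,10,11,12}  [accepting]
'c' @ 3: {13,14}
'd' @ 4: {11,12,15}  [accepting]
'c' @ 5: {13,14}
'd' @ 6: {11,12,15}  [accepting]
'c' @ 7: {13,14}
'd' @ 8: {11,12,15}  [accepting]
after full input: {11,12,15}  (accept=11 in)

Answer: ACCEPT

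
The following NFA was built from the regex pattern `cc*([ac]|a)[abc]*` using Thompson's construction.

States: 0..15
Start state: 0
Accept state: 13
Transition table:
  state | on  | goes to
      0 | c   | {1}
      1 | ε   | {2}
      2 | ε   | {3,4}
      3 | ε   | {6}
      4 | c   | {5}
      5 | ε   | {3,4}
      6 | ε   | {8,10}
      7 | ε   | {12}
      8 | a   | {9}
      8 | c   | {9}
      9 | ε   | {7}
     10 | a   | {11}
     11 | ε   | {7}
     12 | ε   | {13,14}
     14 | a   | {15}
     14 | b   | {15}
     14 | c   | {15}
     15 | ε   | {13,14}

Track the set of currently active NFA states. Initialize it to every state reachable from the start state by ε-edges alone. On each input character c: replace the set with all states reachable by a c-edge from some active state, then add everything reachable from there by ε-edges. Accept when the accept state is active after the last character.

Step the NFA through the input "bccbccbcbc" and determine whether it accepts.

Answer: REJECT

Trace:
initial (ε-close {0}): {0}
'b' @ 1: {}  — no active states
rest 'ccbccbcbc' ignored (set empty)
final: {}; accept 13 not in set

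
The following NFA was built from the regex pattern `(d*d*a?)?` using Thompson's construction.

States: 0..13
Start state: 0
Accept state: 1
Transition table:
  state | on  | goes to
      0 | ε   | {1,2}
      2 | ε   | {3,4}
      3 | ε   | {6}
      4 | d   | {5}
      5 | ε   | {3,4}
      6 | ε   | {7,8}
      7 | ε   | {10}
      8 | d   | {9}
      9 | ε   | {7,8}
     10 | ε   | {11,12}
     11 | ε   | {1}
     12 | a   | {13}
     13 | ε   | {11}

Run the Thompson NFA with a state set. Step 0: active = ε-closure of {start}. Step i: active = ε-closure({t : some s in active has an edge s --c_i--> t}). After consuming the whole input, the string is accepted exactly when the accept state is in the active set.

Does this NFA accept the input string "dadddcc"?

S₀ = ε-closure({0}) = {0,1,2,3,4,6,7,8,10,11,12}
'd' @ 1: {1,3,4,5,6,7,8,9,10,11,12}  [accepting]
'a' @ 2: {1,11,13}  [accepting]
'd' @ 3: {}  — no active states
rest 'ddcc' ignored (set empty)
final: {}; accept 1 not in set

Answer: REJECT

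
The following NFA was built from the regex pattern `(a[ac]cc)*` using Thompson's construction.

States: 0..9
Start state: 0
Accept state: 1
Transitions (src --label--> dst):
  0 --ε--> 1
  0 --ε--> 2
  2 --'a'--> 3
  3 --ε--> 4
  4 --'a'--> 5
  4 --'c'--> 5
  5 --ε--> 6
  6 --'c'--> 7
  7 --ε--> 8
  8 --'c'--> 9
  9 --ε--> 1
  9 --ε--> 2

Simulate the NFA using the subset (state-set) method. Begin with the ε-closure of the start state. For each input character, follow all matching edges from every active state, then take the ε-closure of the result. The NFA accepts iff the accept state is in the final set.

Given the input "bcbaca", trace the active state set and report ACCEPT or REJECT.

initial (ε-close {0}): {0,1,2}
'b' @ 1: {}  — no active states
rest 'cbaca' ignored (set empty)
final: {}; accept 1 not in set

Answer: REJECT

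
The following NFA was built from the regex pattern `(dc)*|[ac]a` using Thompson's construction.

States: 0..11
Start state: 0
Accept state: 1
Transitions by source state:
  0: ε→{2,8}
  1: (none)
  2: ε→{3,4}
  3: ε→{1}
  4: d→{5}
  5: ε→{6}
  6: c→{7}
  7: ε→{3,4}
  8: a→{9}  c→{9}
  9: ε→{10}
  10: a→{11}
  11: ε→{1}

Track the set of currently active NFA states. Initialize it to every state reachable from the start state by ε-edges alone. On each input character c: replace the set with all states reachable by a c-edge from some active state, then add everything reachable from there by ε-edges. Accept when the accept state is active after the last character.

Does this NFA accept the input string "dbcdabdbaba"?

S₀ = ε-closure({0}) = {0,1,2,3,4,8}
'd' @ 1: {5,6}
'b' @ 2: {}  — state set empty
rest 'cdabdbaba' ignored (set empty)
end set {} — state 1 not in

Answer: REJECT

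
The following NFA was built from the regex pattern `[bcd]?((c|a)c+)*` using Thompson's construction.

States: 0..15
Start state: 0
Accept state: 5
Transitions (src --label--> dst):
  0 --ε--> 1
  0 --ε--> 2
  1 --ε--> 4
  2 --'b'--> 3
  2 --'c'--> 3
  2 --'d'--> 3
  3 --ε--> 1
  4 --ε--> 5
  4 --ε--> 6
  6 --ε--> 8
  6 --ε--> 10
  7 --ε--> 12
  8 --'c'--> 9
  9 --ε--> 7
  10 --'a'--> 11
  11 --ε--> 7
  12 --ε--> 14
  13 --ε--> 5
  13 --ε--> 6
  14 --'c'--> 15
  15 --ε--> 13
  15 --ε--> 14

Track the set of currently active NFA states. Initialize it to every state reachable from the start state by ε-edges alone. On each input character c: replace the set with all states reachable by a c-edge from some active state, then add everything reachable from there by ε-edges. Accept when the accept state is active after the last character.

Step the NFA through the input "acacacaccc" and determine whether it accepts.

Answer: ACCEPT

Trace:
start: ε-closure({0}) = {0,1,2,4,5,6,8,10}
'a' @ 1: {7,11,12,14}
'c' @ 2: {5,6,8,10,13,14,15}  (accept∈set)
'a' @ 3: {7,11,12,14}
'c' @ 4: {5,6,8,10,13,14,15}  (accept∈set)
'a' @ 5: {7,11,12,14}
'c' @ 6: {5,6,8,10,13,14,15}  (accept∈set)
'a' @ 7: {7,11,12,14}
'c' @ 8: {5,6,8,10,13,14,15}  (accept∈set)
'c' @ 9: {5,6,7,8,9,10,12,13,14,15}  (accept∈set)
'c' @ 10: {5,6,7,8,9,10,12,13,14,15}  (accept∈set)
after full input: {5,6,7,8,9,10,12,13,14,15}  (accept=5 in)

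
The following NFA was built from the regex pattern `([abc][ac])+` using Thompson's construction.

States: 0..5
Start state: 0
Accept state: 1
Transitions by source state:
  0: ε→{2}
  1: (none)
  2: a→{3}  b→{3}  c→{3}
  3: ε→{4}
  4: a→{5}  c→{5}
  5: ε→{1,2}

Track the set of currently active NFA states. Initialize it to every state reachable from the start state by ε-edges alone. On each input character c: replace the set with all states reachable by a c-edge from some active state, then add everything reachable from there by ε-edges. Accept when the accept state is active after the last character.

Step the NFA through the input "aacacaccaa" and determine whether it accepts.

Answer: ACCEPT

Steps:
initial (ε-close {0}): {0,2}
'a' @ 1: {3,4}
'a' @ 2: {1,2,5}  ✓accept
'c' @ 3: {3,4}
'a' @ 4: {1,2,5}  ✓accept
'c' @ 5: {3,4}
'a' @ 6: {1,2,5}  ✓accept
'c' @ 7: {3,4}
'c' @ 8: {1,2,5}  ✓accept
'a' @ 9: {3,4}
'a' @ 10: {1,2,5}  ✓accept
final: {1,2,5}; accept 1 in set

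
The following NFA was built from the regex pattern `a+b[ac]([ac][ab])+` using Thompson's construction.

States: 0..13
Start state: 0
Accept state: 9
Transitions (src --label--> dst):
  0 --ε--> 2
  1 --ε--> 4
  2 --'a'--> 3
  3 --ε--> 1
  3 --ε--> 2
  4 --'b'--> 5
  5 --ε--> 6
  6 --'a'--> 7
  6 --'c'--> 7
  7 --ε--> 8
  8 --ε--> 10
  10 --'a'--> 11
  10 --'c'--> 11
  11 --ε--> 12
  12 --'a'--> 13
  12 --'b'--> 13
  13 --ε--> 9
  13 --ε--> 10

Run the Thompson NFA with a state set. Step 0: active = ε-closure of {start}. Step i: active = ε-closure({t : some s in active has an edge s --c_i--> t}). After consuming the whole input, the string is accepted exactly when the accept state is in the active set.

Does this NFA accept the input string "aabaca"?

Answer: ACCEPT

Derivation:
S₀ = ε-closure({0}) = {0,2}
'a' @ 1: {1,2,3,4}
'a' @ 2: {1,2,3,4}
'b' @ 3: {5,6}
'a' @ 4: {7,8,10}
'c' @ 5: {11,12}
'a' @ 6: {9,10,13}  (accept∈set)
end set {9,10,13} — state 9 in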